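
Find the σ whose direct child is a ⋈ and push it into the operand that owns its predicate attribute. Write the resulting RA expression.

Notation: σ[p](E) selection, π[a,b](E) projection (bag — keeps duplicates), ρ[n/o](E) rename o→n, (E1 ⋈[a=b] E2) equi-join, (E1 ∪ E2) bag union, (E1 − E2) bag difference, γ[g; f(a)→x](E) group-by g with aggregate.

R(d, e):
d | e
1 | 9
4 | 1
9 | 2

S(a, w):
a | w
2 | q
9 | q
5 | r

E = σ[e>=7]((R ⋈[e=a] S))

σ filters on e, owned by the left side.
E' = (σ[e>=7](R) ⋈[e=a] S)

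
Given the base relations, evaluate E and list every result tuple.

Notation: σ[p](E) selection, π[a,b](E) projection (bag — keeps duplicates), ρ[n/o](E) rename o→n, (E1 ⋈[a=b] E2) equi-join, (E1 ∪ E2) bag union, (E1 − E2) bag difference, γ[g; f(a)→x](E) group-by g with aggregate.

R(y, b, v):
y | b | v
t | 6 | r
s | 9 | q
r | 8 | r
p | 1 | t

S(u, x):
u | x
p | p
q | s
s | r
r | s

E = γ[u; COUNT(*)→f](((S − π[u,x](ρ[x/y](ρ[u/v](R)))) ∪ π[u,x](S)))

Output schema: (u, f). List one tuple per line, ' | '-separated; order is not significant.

Row counts bottom-up:
  S → 4
  R → 4
  ρ[u/v](R) → 4
  ρ[x/y](ρ[u/v](R)) → 4
  π[u,x](ρ[x/y](ρ[u/v](R))) → 4
  (S − π[u,x](ρ[x/y](ρ[u/v](R)))) → 3
  S → 4
  π[u,x](S) → 4
  ((S − π[u,x](ρ[x/y](ρ[u/v](R)))) ∪ π[u,x](S)) → 7
  γ[u; COUNT(*)→f](((S − π[u,x](ρ[x/y](ρ[u/v](R)))) ∪ π[u,x](S))) → 4

== RESULT ==
u | f
p | 2
q | 1
r | 2
s | 2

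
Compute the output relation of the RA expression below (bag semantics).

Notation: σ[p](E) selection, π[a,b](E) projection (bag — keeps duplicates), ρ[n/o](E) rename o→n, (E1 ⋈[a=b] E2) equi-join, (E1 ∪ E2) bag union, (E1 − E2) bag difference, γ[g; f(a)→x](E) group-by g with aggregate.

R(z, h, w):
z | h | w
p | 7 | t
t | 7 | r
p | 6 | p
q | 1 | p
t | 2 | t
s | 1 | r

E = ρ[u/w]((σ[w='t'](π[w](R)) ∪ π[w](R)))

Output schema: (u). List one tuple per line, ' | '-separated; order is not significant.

Row counts bottom-up:
  R → 6
  π[w](R) → 6
  σ[w='t'](π[w](R)) → 2
  R → 6
  π[w](R) → 6
  (σ[w='t'](π[w](R)) ∪ π[w](R)) → 8
  ρ[u/w]((σ[w='t'](π[w](R)) ∪ π[w](R))) → 8

== RESULT ==
u
p
p
r
r
t
t
t
t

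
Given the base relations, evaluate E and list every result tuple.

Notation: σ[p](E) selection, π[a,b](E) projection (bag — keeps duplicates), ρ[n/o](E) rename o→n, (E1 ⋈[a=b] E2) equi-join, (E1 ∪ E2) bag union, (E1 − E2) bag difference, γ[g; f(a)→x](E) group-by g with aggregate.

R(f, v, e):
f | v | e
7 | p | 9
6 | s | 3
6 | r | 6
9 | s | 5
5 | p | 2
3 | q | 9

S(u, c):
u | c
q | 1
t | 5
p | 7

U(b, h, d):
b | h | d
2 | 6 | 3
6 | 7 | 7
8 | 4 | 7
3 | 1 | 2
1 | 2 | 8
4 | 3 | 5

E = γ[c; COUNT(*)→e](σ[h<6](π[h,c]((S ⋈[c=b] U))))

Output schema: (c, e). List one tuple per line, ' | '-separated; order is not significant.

Subexpression sizes:
  S → 3
  U → 6
  (S ⋈[c=b] U) → 1
  π[h,c]((S ⋈[c=b] U)) → 1
  σ[h<6](π[h,c]((S ⋈[c=b] U))) → 1
  γ[c; COUNT(*)→e](σ[h<6](π[h,c]((S ⋈[c=b] U)))) → 1

== RESULT ==
c | e
1 | 1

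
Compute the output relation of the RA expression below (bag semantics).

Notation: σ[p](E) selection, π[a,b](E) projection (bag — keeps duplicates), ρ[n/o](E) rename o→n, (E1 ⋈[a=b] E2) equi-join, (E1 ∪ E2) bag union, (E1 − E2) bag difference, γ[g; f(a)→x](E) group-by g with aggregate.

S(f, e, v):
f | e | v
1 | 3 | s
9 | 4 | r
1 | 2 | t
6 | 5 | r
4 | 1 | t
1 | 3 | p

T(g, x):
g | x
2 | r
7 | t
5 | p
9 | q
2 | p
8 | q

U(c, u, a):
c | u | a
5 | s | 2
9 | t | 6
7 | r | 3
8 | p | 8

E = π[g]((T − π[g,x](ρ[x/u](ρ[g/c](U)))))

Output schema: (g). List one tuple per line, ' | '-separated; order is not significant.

Stepwise |·|:
  T → 6
  U → 4
  ρ[g/c](U) → 4
  ρ[x/u](ρ[g/c](U)) → 4
  π[g,x](ρ[x/u](ρ[g/c](U))) → 4
  (T − π[g,x](ρ[x/u](ρ[g/c](U)))) → 6
  π[g]((T − π[g,x](ρ[x/u](ρ[g/c](U))))) → 6

== RESULT ==
g
2
2
5
7
8
9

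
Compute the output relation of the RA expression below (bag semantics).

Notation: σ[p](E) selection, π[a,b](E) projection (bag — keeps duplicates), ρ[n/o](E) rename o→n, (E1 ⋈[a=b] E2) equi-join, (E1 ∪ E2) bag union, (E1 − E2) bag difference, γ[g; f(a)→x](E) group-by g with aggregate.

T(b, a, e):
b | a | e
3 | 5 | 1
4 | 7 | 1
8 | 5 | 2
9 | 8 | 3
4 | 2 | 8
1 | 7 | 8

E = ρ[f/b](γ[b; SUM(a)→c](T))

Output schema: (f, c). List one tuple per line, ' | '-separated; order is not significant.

Row counts bottom-up:
  T → 6
  γ[b; SUM(a)→c](T) → 5
  ρ[f/b](γ[b; SUM(a)→c](T)) → 5

== RESULT ==
f | c
1 | 7
3 | 5
4 | 9
8 | 5
9 | 8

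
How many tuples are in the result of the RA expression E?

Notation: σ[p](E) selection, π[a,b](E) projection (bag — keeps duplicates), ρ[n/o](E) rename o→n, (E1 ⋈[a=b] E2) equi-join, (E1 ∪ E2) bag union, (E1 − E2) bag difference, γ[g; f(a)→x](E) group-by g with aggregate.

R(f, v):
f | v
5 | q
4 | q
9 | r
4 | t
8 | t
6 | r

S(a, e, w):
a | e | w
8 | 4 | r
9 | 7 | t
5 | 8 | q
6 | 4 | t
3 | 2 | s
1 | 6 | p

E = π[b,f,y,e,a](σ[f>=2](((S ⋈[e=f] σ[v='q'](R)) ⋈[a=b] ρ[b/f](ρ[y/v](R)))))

Row counts bottom-up:
  S → 6
  R → 6
  σ[v='q'](R) → 2
  (S ⋈[e=f] σ[v='q'](R)) → 2
  R → 6
  ρ[y/v](R) → 6
  ρ[b/f](ρ[y/v](R)) → 6
  ((S ⋈[e=f] σ[v='q'](R)) ⋈[a=b] ρ[b/f](ρ[y/v](R))) → 2
  σ[f>=2](((S ⋈[e=f] σ[v='q'](R)) ⋈[a=b] ρ[b/f](ρ[y/v](R)))) → 2
  π[b,f,y,e,a](σ[f>=2](((S ⋈[e=f] σ[v='q'](R)) ⋈[a=b] ρ[b/f](ρ[y/v](R))))) → 2

|E| = 2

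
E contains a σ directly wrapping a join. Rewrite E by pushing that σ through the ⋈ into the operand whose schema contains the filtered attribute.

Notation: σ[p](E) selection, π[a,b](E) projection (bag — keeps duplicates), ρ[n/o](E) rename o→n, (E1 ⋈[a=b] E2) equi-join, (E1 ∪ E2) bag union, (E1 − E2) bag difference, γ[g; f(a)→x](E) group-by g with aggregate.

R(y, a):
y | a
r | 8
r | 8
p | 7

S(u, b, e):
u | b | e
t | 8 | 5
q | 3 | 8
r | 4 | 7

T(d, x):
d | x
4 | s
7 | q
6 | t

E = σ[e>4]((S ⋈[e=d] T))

σ filters on e, owned by the left side.
E' = (σ[e>4](S) ⋈[e=d] T)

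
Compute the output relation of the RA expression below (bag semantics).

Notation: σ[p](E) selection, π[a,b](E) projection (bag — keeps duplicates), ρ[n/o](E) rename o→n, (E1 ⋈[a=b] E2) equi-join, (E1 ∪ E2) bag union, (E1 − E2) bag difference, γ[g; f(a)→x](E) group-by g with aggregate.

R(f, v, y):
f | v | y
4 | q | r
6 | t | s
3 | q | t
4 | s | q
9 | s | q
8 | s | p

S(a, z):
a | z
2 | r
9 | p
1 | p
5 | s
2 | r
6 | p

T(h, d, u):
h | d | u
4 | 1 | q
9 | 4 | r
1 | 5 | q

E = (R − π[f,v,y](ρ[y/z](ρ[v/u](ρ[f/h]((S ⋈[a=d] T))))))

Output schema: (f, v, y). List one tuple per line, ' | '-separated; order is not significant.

Row counts bottom-up:
  R → 6
  S → 6
  T → 3
  (S ⋈[a=d] T) → 2
  ρ[f/h]((S ⋈[a=d] T)) → 2
  ρ[v/u](ρ[f/h]((S ⋈[a=d] T))) → 2
  ρ[y/z](ρ[v/u](ρ[f/h]((S ⋈[a=d] T)))) → 2
  π[f,v,y](ρ[y/z](ρ[v/u](ρ[f/h]((S ⋈[a=d] T))))) → 2
  (R − π[f,v,y](ρ[y/z](ρ[v/u](ρ[f/h]((S ⋈[a=d] T)))))) → 6

== RESULT ==
f | v | y
3 | q | t
4 | q | r
4 | s | q
6 | t | s
8 | s | p
9 | s | q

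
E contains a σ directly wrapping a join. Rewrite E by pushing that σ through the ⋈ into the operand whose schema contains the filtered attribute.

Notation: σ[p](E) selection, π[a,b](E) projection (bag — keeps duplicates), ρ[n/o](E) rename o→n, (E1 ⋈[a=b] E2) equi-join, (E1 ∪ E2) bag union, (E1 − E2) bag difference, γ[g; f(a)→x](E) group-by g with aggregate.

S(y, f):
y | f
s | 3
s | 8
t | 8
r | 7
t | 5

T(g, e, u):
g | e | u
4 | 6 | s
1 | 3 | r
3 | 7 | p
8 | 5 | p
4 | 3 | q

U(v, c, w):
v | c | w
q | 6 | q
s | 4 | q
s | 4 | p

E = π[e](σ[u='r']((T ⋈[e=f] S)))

σ filters on u, owned by the left side.
E' = π[e]((σ[u='r'](T) ⋈[e=f] S))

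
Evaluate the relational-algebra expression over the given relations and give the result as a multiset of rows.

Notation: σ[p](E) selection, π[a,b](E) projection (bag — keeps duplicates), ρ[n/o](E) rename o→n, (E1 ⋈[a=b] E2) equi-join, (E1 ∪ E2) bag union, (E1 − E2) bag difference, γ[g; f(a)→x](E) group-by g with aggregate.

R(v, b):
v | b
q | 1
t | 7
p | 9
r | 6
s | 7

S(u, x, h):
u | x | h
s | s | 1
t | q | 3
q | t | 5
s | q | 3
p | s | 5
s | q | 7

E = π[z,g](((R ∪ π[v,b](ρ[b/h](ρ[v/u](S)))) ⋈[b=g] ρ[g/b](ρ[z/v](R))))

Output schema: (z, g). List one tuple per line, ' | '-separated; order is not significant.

Row counts bottom-up:
  R → 5
  S → 6
  ρ[v/u](S) → 6
  ρ[b/h](ρ[v/u](S)) → 6
  π[v,b](ρ[b/h](ρ[v/u](S))) → 6
  (R ∪ π[v,b](ρ[b/h](ρ[v/u](S)))) → 11
  R → 5
  ρ[z/v](R) → 5
  ρ[g/b](ρ[z/v](R)) → 5
  ((R ∪ π[v,b](ρ[b/h](ρ[v/u](S)))) ⋈[b=g] ρ[g/b](ρ[z/v](R))) → 10
  π[z,g](((R ∪ π[v,b](ρ[b/h](ρ[v/u](S)))) ⋈[b=g] ρ[g/b](ρ[z/v](R)))) → 10

== RESULT ==
z | g
p | 9
q | 1
q | 1
r | 6
s | 7
s | 7
s | 7
t | 7
t | 7
t | 7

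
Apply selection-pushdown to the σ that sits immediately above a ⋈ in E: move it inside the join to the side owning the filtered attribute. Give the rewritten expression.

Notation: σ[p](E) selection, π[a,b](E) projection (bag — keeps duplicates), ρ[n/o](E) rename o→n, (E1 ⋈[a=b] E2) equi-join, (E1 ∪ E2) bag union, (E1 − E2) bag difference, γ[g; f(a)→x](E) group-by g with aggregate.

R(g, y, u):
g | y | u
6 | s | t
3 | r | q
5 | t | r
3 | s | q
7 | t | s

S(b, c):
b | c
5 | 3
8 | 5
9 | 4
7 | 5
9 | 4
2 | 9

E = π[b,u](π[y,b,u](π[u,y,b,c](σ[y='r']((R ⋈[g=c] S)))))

σ filters on y, owned by the left side.
E' = π[b,u](π[y,b,u](π[u,y,b,c]((σ[y='r'](R) ⋈[g=c] S))))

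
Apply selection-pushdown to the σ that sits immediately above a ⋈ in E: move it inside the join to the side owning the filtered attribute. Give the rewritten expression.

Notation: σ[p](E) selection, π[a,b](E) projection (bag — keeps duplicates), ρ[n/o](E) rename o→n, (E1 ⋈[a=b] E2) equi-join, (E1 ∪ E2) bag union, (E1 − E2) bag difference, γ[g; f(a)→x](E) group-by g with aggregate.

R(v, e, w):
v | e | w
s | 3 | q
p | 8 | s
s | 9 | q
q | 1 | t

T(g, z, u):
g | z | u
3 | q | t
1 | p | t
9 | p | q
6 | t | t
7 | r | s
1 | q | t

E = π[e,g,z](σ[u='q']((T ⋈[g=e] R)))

σ filters on u, owned by the left side.
E' = π[e,g,z]((σ[u='q'](T) ⋈[g=e] R))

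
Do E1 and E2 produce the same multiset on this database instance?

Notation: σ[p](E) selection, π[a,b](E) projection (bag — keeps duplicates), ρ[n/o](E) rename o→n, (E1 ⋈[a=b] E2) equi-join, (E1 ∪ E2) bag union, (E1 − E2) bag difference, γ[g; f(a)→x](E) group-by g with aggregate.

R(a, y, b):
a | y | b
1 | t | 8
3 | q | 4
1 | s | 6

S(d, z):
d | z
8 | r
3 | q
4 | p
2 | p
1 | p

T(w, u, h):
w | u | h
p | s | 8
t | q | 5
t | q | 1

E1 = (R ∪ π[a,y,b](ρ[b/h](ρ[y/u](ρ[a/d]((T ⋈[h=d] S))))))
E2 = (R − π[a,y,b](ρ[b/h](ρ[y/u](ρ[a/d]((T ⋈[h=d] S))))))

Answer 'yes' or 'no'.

E1 per-node cardinality:
  R → 3
  T → 3
  S → 5
  (T ⋈[h=d] S) → 2
  ρ[a/d]((T ⋈[h=d] S)) → 2
  ρ[y/u](ρ[a/d]((T ⋈[h=d] S))) → 2
  ρ[b/h](ρ[y/u](ρ[a/d]((T ⋈[h=d] S)))) → 2
  π[a,y,b](ρ[b/h](ρ[y/u](ρ[a/d]((T ⋈[h=d] S))))) → 2
  (R ∪ π[a,y,b](ρ[b/h](ρ[y/u](ρ[a/d]((T ⋈[h=d] S)))))) → 5
E2 per-node cardinality:
  R → 3
  T → 3
  S → 5
  (T ⋈[h=d] S) → 2
  ρ[a/d]((T ⋈[h=d] S)) → 2
  ρ[y/u](ρ[a/d]((T ⋈[h=d] S))) → 2
  ρ[b/h](ρ[y/u](ρ[a/d]((T ⋈[h=d] S)))) → 2
  π[a,y,b](ρ[b/h](ρ[y/u](ρ[a/d]((T ⋈[h=d] S))))) → 2
  (R − π[a,y,b](ρ[b/h](ρ[y/u](ρ[a/d]((T ⋈[h=d] S)))))) → 3

E1 result:
a | y | b
1 | q | 1
1 | s | 6
1 | t | 8
3 | q | 4
8 | s | 8
E2 result:
a | y | b
1 | s | 6
1 | t | 8
3 | q | 4
Witness: (1, 'q', 1) appears 1× in E1 but 0× in E2.

no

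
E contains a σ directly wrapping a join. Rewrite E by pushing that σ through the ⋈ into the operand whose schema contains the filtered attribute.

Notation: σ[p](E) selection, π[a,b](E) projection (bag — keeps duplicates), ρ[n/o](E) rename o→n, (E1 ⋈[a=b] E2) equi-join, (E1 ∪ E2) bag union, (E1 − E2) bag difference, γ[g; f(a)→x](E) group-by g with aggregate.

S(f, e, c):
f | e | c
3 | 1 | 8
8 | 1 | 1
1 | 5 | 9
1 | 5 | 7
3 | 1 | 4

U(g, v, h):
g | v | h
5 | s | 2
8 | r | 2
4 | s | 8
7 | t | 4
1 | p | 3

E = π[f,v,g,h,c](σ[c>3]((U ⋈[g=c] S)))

σ filters on c, owned by the right side.
E' = π[f,v,g,h,c]((U ⋈[g=c] σ[c>3](S)))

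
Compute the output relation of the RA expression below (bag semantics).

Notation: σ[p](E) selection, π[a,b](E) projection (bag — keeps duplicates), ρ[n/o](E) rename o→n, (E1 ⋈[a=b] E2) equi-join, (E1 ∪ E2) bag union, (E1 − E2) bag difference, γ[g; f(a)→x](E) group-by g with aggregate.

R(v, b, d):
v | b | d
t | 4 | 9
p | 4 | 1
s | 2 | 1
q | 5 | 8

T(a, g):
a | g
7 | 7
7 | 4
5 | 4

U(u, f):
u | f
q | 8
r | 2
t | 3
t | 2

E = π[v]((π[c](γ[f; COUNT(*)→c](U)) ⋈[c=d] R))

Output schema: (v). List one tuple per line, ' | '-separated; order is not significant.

Stepwise |·|:
  U → 4
  γ[f; COUNT(*)→c](U) → 3
  π[c](γ[f; COUNT(*)→c](U)) → 3
  R → 4
  (π[c](γ[f; COUNT(*)→c](U)) ⋈[c=d] R) → 4
  π[v]((π[c](γ[f; COUNT(*)→c](U)) ⋈[c=d] R)) → 4

== RESULT ==
v
p
p
s
s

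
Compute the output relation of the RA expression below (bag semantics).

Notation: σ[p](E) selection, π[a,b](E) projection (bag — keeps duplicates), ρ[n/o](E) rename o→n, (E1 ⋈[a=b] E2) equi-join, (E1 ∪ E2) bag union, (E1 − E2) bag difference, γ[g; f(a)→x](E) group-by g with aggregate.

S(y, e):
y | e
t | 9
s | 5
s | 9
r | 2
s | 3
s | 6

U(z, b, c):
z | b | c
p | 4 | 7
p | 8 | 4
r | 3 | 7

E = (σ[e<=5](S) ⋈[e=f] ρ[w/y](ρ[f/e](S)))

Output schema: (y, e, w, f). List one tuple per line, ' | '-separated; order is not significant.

Subexpression sizes:
  S → 6
  σ[e<=5](S) → 3
  S → 6
  ρ[f/e](S) → 6
  ρ[w/y](ρ[f/e](S)) → 6
  (σ[e<=5](S) ⋈[e=f] ρ[w/y](ρ[f/e](S))) → 3

== RESULT ==
y | e | w | f
r | 2 | r | 2
s | 3 | s | 3
s | 5 | s | 5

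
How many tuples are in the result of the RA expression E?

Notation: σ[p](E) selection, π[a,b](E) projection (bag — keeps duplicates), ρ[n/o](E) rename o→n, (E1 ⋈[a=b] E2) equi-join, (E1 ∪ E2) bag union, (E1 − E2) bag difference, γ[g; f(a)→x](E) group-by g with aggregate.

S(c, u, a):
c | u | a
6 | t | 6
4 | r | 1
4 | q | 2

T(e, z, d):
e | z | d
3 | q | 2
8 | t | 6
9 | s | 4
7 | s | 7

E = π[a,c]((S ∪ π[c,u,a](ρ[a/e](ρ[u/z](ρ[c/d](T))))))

Per-node cardinality:
  S → 3
  T → 4
  ρ[c/d](T) → 4
  ρ[u/z](ρ[c/d](T)) → 4
  ρ[a/e](ρ[u/z](ρ[c/d](T))) → 4
  π[c,u,a](ρ[a/e](ρ[u/z](ρ[c/d](T)))) → 4
  (S ∪ π[c,u,a](ρ[a/e](ρ[u/z](ρ[c/d](T))))) → 7
  π[a,c]((S ∪ π[c,u,a](ρ[a/e](ρ[u/z](ρ[c/d](T)))))) → 7

|E| = 7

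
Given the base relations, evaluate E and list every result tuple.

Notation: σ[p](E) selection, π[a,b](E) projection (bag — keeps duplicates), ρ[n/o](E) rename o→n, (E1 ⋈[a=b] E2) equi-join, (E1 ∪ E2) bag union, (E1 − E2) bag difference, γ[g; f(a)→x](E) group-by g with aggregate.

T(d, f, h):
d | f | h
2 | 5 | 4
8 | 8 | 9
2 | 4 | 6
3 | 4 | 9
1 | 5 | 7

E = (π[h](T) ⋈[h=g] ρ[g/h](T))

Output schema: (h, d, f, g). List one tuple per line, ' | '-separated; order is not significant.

Row counts bottom-up:
  T → 5
  π[h](T) → 5
  T → 5
  ρ[g/h](T) → 5
  (π[h](T) ⋈[h=g] ρ[g/h](T)) → 7

== RESULT ==
h | d | f | g
4 | 2 | 5 | 4
6 | 2 | 4 | 6
7 | 1 | 5 | 7
9 | 3 | 4 | 9
9 | 3 | 4 | 9
9 | 8 | 8 | 9
9 | 8 | 8 | 9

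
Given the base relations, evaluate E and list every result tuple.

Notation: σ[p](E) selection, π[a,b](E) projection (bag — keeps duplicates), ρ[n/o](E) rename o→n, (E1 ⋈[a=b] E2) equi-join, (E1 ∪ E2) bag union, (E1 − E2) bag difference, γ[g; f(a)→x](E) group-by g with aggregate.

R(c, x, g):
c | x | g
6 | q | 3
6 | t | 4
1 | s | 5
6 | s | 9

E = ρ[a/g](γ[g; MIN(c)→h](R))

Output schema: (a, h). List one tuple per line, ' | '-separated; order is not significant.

Per-node cardinality:
  R → 4
  γ[g; MIN(c)→h](R) → 4
  ρ[a/g](γ[g; MIN(c)→h](R)) → 4

== RESULT ==
a | h
3 | 6
4 | 6
5 | 1
9 | 6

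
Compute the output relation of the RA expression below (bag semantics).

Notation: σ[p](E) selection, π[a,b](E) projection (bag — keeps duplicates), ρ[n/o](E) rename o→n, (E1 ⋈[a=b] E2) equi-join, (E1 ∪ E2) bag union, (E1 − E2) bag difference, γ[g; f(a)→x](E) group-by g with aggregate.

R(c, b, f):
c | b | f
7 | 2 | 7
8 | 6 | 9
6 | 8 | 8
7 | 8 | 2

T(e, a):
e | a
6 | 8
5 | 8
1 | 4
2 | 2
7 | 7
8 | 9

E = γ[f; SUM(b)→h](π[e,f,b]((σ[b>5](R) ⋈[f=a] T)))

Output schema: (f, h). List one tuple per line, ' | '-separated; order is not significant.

Stepwise |·|:
  R → 4
  σ[b>5](R) → 3
  T → 6
  (σ[b>5](R) ⋈[f=a] T) → 4
  π[e,f,b]((σ[b>5](R) ⋈[f=a] T)) → 4
  γ[f; SUM(b)→h](π[e,f,b]((σ[b>5](R) ⋈[f=a] T))) → 3

== RESULT ==
f | h
2 | 8
8 | 16
9 | 6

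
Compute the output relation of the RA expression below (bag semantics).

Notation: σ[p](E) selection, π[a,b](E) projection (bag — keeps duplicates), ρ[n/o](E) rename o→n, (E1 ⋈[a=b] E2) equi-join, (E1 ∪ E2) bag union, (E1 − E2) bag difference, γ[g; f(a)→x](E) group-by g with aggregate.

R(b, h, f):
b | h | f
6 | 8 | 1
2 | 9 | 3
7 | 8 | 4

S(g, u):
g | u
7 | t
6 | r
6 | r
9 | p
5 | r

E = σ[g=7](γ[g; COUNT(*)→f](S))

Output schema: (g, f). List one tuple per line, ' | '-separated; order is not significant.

Stepwise |·|:
  S → 5
  γ[g; COUNT(*)→f](S) → 4
  σ[g=7](γ[g; COUNT(*)→f](S)) → 1

== RESULT ==
g | f
7 | 1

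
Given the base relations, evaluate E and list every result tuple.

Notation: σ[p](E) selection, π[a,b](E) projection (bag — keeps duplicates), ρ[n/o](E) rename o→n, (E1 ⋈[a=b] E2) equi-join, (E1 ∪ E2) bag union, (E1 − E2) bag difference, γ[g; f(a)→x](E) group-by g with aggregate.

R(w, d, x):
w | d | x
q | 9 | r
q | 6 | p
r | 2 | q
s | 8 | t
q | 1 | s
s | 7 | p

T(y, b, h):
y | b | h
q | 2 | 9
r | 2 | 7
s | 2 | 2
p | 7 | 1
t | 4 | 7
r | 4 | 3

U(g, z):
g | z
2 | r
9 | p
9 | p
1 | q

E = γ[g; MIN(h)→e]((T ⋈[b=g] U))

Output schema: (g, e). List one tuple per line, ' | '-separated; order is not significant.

Row counts bottom-up:
  T → 6
  U → 4
  (T ⋈[b=g] U) → 3
  γ[g; MIN(h)→e]((T ⋈[b=g] U)) → 1

== RESULT ==
g | e
2 | 2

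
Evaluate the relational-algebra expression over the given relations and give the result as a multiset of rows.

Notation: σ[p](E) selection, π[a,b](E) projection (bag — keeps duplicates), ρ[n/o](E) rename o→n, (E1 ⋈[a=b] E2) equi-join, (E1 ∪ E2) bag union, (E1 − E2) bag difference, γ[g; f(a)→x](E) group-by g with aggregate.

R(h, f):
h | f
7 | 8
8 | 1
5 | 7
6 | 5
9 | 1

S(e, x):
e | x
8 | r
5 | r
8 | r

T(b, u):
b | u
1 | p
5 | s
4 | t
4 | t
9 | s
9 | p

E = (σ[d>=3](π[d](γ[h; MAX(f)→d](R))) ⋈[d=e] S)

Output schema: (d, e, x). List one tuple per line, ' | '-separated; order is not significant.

Stepwise |·|:
  R → 5
  γ[h; MAX(f)→d](R) → 5
  π[d](γ[h; MAX(f)→d](R)) → 5
  σ[d>=3](π[d](γ[h; MAX(f)→d](R))) → 3
  S → 3
  (σ[d>=3](π[d](γ[h; MAX(f)→d](R))) ⋈[d=e] S) → 3

== RESULT ==
d | e | x
5 | 5 | r
8 | 8 | r
8 | 8 | r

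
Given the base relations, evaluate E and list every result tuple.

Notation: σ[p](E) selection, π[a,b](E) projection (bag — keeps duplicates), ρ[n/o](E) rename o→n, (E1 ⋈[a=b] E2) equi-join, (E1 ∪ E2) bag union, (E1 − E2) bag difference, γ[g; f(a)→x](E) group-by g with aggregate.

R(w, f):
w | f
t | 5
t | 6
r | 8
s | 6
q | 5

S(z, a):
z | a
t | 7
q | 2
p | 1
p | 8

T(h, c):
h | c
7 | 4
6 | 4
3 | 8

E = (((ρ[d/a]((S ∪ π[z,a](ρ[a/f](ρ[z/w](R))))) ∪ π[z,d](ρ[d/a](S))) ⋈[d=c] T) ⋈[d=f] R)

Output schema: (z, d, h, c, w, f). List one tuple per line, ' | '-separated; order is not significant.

Subexpression sizes:
  S → 4
  R → 5
  ρ[z/w](R) → 5
  ρ[a/f](ρ[z/w](R)) → 5
  π[z,a](ρ[a/f](ρ[z/w](R))) → 5
  (S ∪ π[z,a](ρ[a/f](ρ[z/w](R)))) → 9
  ρ[d/a]((S ∪ π[z,a](ρ[a/f](ρ[z/w](R))))) → 9
  S → 4
  ρ[d/a](S) → 4
  π[z,d](ρ[d/a](S)) → 4
  (ρ[d/a]((S ∪ π[z,a](ρ[a/f](ρ[z/w](R))))) ∪ π[z,d](ρ[d/a](S))) → 13
  T → 3
  ((ρ[d/a]((S ∪ π[z,a](ρ[a/f](ρ[z/w](R))))) ∪ π[z,d](ρ[d/a](S))) ⋈[d=c] T) → 3
  R → 5
  (((ρ[d/a]((S ∪ π[z,a](ρ[a/f](ρ[z/w](R))))) ∪ π[z,d](ρ[d/a](S))) ⋈[d=c] T) ⋈[d=f] R) → 3

== RESULT ==
z | d | h | c | w | f
p | 8 | 3 | 8 | r | 8
p | 8 | 3 | 8 | r | 8
r | 8 | 3 | 8 | r | 8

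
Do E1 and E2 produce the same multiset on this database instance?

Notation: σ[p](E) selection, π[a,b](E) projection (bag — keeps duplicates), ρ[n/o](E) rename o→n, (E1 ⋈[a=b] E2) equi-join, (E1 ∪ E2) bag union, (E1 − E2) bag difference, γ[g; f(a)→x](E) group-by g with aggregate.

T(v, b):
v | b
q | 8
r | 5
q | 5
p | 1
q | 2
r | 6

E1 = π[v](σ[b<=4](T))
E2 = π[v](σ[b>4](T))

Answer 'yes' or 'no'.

E1 per-node cardinality:
  T → 6
  σ[b<=4](T) → 2
  π[v](σ[b<=4](T)) → 2
E2 per-node cardinality:
  T → 6
  σ[b>4](T) → 4
  π[v](σ[b>4](T)) → 4

E1 result:
v
p
q
E2 result:
v
q
q
r
r
Witness: ('p',) appears 1× in E1 but 0× in E2.

no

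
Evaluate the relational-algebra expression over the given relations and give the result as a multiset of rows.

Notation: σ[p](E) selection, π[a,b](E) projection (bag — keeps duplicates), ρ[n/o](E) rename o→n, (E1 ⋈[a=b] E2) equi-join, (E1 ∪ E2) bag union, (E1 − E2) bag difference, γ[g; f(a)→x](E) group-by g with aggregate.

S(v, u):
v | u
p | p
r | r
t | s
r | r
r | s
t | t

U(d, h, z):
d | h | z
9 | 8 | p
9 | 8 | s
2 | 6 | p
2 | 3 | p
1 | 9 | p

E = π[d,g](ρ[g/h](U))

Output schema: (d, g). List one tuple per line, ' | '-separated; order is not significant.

Subexpression sizes:
  U → 5
  ρ[g/h](U) → 5
  π[d,g](ρ[g/h](U)) → 5

== RESULT ==
d | g
1 | 9
2 | 3
2 | 6
9 | 8
9 | 8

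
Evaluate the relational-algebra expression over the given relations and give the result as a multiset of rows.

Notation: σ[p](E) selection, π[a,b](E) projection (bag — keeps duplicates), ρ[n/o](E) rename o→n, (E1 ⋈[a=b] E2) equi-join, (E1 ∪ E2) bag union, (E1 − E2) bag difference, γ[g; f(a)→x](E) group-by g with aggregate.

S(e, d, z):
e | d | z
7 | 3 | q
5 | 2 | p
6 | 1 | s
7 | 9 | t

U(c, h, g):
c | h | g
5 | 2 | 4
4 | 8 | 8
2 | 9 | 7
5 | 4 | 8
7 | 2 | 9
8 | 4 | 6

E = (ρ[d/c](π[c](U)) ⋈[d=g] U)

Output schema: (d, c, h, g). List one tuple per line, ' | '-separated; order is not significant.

Row counts bottom-up:
  U → 6
  π[c](U) → 6
  ρ[d/c](π[c](U)) → 6
  U → 6
  (ρ[d/c](π[c](U)) ⋈[d=g] U) → 4

== RESULT ==
d | c | h | g
4 | 5 | 2 | 4
7 | 2 | 9 | 7
8 | 4 | 8 | 8
8 | 5 | 4 | 8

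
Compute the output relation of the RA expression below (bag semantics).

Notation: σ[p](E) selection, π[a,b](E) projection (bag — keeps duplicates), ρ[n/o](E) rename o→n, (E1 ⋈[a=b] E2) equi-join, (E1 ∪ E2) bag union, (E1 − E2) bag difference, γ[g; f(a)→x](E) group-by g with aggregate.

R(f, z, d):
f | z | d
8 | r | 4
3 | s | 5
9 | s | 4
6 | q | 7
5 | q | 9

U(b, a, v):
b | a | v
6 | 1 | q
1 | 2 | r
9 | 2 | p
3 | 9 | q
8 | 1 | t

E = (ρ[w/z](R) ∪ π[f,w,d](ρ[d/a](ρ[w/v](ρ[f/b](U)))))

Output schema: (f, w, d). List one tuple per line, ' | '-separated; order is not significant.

Subexpression sizes:
  R → 5
  ρ[w/z](R) → 5
  U → 5
  ρ[f/b](U) → 5
  ρ[w/v](ρ[f/b](U)) → 5
  ρ[d/a](ρ[w/v](ρ[f/b](U))) → 5
  π[f,w,d](ρ[d/a](ρ[w/v](ρ[f/b](U)))) → 5
  (ρ[w/z](R) ∪ π[f,w,d](ρ[d/a](ρ[w/v](ρ[f/b](U))))) → 10

== RESULT ==
f | w | d
1 | r | 2
3 | q | 9
3 | s | 5
5 | q | 9
6 | q | 1
6 | q | 7
8 | r | 4
8 | t | 1
9 | p | 2
9 | s | 4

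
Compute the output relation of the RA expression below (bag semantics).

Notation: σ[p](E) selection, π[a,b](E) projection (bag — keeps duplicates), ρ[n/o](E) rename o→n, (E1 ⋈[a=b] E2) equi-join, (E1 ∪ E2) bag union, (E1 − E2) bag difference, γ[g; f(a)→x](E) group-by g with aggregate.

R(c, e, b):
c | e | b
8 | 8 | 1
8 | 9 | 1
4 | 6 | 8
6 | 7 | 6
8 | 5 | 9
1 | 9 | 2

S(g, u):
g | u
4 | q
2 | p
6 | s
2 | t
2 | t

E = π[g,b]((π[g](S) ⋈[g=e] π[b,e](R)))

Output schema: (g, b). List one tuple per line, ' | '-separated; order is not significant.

Stepwise |·|:
  S → 5
  π[g](S) → 5
  R → 6
  π[b,e](R) → 6
  (π[g](S) ⋈[g=e] π[b,e](R)) → 1
  π[g,b]((π[g](S) ⋈[g=e] π[b,e](R))) → 1

== RESULT ==
g | b
6 | 8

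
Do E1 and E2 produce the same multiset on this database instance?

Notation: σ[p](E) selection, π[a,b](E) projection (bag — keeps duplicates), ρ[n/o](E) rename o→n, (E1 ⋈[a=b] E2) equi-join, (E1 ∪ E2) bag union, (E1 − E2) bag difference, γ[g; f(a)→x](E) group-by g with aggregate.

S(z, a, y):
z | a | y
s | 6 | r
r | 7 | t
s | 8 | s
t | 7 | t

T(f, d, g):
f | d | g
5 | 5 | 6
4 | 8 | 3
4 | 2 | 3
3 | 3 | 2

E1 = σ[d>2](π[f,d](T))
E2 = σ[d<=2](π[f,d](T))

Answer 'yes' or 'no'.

E1 subexpression sizes:
  T → 4
  π[f,d](T) → 4
  σ[d>2](π[f,d](T)) → 3
E2 subexpression sizes:
  T → 4
  π[f,d](T) → 4
  σ[d<=2](π[f,d](T)) → 1

E1 result:
f | d
3 | 3
4 | 8
5 | 5
E2 result:
f | d
4 | 2
Witness: (4, 2) appears 0× in E1 but 1× in E2.

no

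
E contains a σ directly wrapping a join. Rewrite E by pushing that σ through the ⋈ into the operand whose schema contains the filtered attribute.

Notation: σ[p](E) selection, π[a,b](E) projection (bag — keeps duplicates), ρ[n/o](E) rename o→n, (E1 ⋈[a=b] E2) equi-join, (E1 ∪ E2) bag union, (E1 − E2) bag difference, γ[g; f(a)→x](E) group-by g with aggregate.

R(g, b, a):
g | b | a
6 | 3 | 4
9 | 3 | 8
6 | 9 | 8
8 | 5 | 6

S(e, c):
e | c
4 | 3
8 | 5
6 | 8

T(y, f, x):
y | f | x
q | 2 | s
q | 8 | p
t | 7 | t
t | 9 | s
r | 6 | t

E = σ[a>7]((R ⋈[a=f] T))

σ filters on a, owned by the left side.
E' = (σ[a>7](R) ⋈[a=f] T)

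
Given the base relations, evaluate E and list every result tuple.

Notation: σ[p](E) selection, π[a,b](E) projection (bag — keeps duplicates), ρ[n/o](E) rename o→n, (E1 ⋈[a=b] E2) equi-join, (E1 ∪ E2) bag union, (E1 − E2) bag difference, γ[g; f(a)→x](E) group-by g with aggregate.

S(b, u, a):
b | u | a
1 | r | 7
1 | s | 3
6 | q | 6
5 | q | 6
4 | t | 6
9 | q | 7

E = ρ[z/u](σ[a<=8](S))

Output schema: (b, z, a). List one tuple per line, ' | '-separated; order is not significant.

Stepwise |·|:
  S → 6
  σ[a<=8](S) → 6
  ρ[z/u](σ[a<=8](S)) → 6

== RESULT ==
b | z | a
1 | r | 7
1 | s | 3
4 | t | 6
5 | q | 6
6 | q | 6
9 | q | 7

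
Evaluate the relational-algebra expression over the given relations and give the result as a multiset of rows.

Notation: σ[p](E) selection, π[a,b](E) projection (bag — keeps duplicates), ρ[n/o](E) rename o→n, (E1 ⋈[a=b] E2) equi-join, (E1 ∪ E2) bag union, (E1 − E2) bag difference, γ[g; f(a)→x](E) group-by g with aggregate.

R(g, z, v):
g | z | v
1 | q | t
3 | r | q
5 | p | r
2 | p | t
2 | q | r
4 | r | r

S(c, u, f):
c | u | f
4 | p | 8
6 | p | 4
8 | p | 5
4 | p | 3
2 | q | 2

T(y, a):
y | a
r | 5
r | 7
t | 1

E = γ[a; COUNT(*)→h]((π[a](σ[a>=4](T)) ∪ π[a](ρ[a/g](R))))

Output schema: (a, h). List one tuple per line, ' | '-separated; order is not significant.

Per-node cardinality:
  T → 3
  σ[a>=4](T) → 2
  π[a](σ[a>=4](T)) → 2
  R → 6
  ρ[a/g](R) → 6
  π[a](ρ[a/g](R)) → 6
  (π[a](σ[a>=4](T)) ∪ π[a](ρ[a/g](R))) → 8
  γ[a; COUNT(*)→h]((π[a](σ[a>=4](T)) ∪ π[a](ρ[a/g](R)))) → 6

== RESULT ==
a | h
1 | 1
2 | 2
3 | 1
4 | 1
5 | 2
7 | 1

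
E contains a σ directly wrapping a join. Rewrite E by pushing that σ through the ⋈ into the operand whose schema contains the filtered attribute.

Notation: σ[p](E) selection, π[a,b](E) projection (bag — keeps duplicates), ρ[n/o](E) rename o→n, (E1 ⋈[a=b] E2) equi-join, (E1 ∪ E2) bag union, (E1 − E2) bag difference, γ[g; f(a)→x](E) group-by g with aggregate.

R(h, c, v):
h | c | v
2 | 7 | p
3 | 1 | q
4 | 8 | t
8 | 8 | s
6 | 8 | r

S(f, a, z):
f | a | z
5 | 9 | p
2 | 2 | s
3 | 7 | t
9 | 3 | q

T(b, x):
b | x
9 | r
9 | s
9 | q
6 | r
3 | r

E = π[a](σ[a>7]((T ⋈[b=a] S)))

σ filters on a, owned by the right side.
E' = π[a]((T ⋈[b=a] σ[a>7](S)))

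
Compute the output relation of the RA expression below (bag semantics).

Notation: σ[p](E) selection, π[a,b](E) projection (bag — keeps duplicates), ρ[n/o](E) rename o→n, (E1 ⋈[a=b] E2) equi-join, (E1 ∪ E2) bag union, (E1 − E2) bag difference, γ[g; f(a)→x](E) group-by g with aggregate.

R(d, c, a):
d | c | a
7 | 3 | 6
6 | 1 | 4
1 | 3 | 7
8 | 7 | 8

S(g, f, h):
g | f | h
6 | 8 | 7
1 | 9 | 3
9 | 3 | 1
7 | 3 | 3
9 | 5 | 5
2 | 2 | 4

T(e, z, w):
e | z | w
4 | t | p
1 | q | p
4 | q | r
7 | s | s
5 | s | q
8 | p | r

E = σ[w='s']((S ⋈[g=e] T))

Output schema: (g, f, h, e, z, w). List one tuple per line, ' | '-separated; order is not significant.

Per-node cardinality:
  S → 6
  T → 6
  (S ⋈[g=e] T) → 2
  σ[w='s']((S ⋈[g=e] T)) → 1

== RESULT ==
g | f | h | e | z | w
7 | 3 | 3 | 7 | s | s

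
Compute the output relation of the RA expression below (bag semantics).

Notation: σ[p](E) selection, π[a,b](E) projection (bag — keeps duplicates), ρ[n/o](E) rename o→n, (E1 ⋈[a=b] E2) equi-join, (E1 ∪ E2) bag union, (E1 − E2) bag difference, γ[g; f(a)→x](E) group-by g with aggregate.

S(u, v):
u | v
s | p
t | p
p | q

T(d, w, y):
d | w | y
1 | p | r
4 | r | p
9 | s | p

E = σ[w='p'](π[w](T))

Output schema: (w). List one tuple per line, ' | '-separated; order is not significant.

Subexpression sizes:
  T → 3
  π[w](T) → 3
  σ[w='p'](π[w](T)) → 1

== RESULT ==
w
p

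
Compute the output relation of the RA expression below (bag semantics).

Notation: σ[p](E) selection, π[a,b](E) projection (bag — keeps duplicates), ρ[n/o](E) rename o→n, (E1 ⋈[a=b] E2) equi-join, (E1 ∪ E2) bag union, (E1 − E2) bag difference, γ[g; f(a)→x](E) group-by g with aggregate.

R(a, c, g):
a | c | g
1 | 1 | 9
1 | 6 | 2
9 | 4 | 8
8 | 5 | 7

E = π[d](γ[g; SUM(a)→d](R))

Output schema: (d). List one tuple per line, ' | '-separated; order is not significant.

Per-node cardinality:
  R → 4
  γ[g; SUM(a)→d](R) → 4
  π[d](γ[g; SUM(a)→d](R)) → 4

== RESULT ==
d
1
1
8
9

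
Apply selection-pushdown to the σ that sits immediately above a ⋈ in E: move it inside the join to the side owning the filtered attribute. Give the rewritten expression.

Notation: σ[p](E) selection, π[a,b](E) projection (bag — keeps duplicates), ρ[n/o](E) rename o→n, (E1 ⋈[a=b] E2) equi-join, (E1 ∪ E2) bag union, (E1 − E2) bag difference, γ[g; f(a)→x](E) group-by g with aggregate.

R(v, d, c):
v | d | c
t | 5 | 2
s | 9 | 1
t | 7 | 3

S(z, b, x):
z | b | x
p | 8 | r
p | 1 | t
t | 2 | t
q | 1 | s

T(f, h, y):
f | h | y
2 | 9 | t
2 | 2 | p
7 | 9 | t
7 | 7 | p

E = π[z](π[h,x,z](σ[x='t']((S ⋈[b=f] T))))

σ filters on x, owned by the left side.
E' = π[z](π[h,x,z]((σ[x='t'](S) ⋈[b=f] T)))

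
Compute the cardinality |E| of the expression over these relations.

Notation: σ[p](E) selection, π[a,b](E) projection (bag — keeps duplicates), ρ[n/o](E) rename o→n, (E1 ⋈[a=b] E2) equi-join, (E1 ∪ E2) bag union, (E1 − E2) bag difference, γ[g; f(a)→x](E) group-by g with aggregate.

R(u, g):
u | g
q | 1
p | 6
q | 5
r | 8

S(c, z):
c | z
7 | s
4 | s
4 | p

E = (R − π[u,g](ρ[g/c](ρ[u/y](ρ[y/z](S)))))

Row counts bottom-up:
  R → 4
  S → 3
  ρ[y/z](S) → 3
  ρ[u/y](ρ[y/z](S)) → 3
  ρ[g/c](ρ[u/y](ρ[y/z](S))) → 3
  π[u,g](ρ[g/c](ρ[u/y](ρ[y/z](S)))) → 3
  (R − π[u,g](ρ[g/c](ρ[u/y](ρ[y/z](S))))) → 4

|E| = 4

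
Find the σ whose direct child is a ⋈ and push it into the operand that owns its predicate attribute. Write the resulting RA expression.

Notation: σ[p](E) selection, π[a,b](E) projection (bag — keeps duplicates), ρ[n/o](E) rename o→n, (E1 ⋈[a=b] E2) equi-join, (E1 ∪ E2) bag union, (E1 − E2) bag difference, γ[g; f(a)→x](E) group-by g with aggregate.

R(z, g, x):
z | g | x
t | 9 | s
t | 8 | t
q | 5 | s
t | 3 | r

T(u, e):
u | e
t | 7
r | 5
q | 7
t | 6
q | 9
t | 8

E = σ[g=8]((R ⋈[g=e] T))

σ filters on g, owned by the left side.
E' = (σ[g=8](R) ⋈[g=e] T)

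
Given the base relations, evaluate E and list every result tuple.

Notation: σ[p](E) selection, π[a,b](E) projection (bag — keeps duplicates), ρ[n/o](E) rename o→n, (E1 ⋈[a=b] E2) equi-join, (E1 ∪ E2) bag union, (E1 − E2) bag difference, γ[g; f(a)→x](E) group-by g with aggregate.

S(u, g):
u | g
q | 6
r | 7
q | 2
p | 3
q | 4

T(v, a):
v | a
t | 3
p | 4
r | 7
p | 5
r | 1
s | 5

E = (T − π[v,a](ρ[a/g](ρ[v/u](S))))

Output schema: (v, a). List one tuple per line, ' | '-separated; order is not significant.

Per-node cardinality:
  T → 6
  S → 5
  ρ[v/u](S) → 5
  ρ[a/g](ρ[v/u](S)) → 5
  π[v,a](ρ[a/g](ρ[v/u](S))) → 5
  (T − π[v,a](ρ[a/g](ρ[v/u](S)))) → 5

== RESULT ==
v | a
p | 4
p | 5
r | 1
s | 5
t | 3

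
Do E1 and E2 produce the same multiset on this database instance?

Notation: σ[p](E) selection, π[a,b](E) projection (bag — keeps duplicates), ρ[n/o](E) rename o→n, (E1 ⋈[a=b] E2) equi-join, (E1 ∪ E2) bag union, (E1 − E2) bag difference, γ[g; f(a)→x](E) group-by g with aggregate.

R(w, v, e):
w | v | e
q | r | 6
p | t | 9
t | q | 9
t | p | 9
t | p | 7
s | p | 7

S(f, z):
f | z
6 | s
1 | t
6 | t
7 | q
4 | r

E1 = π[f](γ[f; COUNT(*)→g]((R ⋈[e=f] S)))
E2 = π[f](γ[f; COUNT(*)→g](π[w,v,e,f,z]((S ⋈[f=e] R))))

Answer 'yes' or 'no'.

E1 subexpression sizes:
  R → 6
  S → 5
  (R ⋈[e=f] S) → 4
  γ[f; COUNT(*)→g]((R ⋈[e=f] S)) → 2
  π[f](γ[f; COUNT(*)→g]((R ⋈[e=f] S))) → 2
E2 subexpression sizes:
  S → 5
  R → 6
  (S ⋈[f=e] R) → 4
  π[w,v,e,f,z]((S ⋈[f=e] R)) → 4
  γ[f; COUNT(*)→g](π[w,v,e,f,z]((S ⋈[f=e] R))) → 2
  π[f](γ[f; COUNT(*)→g](π[w,v,e,f,z]((S ⋈[f=e] R)))) → 2

E1 and E2 produce the same multiset:
f
6
7

yes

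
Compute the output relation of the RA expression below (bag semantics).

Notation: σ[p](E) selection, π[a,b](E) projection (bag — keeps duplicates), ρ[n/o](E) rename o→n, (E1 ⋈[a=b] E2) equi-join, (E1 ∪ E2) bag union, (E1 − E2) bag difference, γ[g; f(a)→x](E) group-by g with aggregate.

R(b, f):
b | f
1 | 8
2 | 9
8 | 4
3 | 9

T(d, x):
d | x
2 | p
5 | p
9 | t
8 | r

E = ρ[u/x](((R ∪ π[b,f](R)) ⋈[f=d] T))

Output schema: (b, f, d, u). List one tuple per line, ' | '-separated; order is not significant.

Row counts bottom-up:
  R → 4
  R → 4
  π[b,f](R) → 4
  (R ∪ π[b,f](R)) → 8
  T → 4
  ((R ∪ π[b,f](R)) ⋈[f=d] T) → 6
  ρ[u/x](((R ∪ π[b,f](R)) ⋈[f=d] T)) → 6

== RESULT ==
b | f | d | u
1 | 8 | 8 | r
1 | 8 | 8 | r
2 | 9 | 9 | t
2 | 9 | 9 | t
3 | 9 | 9 | t
3 | 9 | 9 | t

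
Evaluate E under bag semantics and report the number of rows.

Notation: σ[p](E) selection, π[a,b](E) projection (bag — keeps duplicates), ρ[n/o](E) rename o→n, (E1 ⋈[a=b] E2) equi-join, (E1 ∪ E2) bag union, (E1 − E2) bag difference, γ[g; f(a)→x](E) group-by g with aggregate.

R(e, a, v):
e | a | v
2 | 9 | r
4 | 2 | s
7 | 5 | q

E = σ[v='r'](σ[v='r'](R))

Stepwise |·|:
  R → 3
  σ[v='r'](R) → 1
  σ[v='r'](σ[v='r'](R)) → 1

|E| = 1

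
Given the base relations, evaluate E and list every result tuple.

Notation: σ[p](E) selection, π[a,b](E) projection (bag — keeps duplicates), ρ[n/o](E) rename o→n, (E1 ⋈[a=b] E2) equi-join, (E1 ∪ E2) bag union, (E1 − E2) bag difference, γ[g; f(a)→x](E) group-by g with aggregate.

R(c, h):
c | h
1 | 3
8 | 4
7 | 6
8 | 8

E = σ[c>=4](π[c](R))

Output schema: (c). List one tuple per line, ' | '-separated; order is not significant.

Stepwise |·|:
  R → 4
  π[c](R) → 4
  σ[c>=4](π[c](R)) → 3

== RESULT ==
c
7
8
8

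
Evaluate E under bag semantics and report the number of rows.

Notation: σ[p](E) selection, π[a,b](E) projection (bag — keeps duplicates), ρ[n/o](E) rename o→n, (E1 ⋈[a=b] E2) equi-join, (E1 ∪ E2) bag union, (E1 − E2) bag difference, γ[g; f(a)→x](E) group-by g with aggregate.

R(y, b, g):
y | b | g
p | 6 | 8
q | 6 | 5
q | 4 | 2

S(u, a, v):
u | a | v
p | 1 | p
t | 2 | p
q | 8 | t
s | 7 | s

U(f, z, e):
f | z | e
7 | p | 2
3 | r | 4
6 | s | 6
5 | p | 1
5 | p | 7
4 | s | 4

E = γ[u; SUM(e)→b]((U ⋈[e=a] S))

Per-node cardinality:
  U → 6
  S → 4
  (U ⋈[e=a] S) → 3
  γ[u; SUM(e)→b]((U ⋈[e=a] S)) → 3

|E| = 3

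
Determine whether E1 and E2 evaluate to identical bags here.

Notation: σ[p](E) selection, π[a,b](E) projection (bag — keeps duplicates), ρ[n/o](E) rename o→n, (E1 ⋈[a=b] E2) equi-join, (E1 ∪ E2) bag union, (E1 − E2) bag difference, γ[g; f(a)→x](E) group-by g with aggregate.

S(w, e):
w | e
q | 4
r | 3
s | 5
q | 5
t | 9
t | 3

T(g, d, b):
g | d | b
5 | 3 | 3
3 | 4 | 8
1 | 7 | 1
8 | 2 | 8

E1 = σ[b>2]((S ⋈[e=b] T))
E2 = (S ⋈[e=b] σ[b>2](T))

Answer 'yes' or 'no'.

E1 per-node cardinality:
  S → 6
  T → 4
  (S ⋈[e=b] T) → 2
  σ[b>2]((S ⋈[e=b] T)) → 2
E2 per-node cardinality:
  S → 6
  T → 4
  σ[b>2](T) → 3
  (S ⋈[e=b] σ[b>2](T)) → 2

E1 and E2 produce the same multiset:
w | e | g | d | b
r | 3 | 5 | 3 | 3
t | 3 | 5 | 3 | 3

yes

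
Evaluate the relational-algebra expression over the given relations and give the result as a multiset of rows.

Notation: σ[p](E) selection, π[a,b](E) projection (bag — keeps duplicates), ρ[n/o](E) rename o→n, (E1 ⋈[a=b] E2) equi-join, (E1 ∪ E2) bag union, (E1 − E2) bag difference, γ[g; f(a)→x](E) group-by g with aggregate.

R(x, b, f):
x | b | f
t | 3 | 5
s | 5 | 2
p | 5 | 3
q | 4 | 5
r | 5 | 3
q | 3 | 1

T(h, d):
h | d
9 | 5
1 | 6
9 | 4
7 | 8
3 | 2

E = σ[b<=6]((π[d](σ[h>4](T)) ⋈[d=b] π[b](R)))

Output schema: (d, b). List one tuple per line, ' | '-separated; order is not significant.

Stepwise |·|:
  T → 5
  σ[h>4](T) → 3
  π[d](σ[h>4](T)) → 3
  R → 6
  π[b](R) → 6
  (π[d](σ[h>4](T)) ⋈[d=b] π[b](R)) → 4
  σ[b<=6]((π[d](σ[h>4](T)) ⋈[d=b] π[b](R))) → 4

== RESULT ==
d | b
4 | 4
5 | 5
5 | 5
5 | 5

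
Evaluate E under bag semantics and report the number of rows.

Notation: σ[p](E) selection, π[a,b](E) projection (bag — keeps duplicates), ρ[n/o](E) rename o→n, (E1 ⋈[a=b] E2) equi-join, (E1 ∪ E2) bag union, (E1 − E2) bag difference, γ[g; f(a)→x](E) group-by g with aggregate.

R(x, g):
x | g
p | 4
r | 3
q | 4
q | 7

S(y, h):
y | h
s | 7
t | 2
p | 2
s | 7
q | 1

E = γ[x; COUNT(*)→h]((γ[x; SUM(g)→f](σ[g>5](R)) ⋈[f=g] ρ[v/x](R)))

Per-node cardinality:
  R → 4
  σ[g>5](R) → 1
  γ[x; SUM(g)→f](σ[g>5](R)) → 1
  R → 4
  ρ[v/x](R) → 4
  (γ[x; SUM(g)→f](σ[g>5](R)) ⋈[f=g] ρ[v/x](R)) → 1
  γ[x; COUNT(*)→h]((γ[x; SUM(g)→f](σ[g>5](R)) ⋈[f=g] ρ[v/x](R))) → 1

|E| = 1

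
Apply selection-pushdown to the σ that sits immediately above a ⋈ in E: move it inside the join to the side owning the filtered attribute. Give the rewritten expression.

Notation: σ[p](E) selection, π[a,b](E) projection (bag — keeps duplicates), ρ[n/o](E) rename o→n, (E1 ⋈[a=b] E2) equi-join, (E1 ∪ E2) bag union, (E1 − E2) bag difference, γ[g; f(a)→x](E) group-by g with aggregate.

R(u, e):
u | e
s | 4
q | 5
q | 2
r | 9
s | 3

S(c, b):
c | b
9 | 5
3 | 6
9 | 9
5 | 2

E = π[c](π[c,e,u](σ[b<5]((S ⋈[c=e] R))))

σ filters on b, owned by the left side.
E' = π[c](π[c,e,u]((σ[b<5](S) ⋈[c=e] R)))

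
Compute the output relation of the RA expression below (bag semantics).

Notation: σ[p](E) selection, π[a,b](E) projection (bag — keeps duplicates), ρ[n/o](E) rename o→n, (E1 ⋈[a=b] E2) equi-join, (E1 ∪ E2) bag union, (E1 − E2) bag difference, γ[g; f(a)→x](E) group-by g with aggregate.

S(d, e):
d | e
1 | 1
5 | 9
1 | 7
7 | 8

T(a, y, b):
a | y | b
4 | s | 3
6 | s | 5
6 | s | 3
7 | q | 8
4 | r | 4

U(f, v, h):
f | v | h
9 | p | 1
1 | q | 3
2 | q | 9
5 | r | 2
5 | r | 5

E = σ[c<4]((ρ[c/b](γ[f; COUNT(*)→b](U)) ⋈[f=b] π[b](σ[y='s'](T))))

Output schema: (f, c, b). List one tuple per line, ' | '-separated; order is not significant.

Row counts bottom-up:
  U → 5
  γ[f; COUNT(*)→b](U) → 4
  ρ[c/b](γ[f; COUNT(*)→b](U)) → 4
  T → 5
  σ[y='s'](T) → 3
  π[b](σ[y='s'](T)) → 3
  (ρ[c/b](γ[f; COUNT(*)→b](U)) ⋈[f=b] π[b](σ[y='s'](T))) → 1
  σ[c<4]((ρ[c/b](γ[f; COUNT(*)→b](U)) ⋈[f=b] π[b](σ[y='s'](T)))) → 1

== RESULT ==
f | c | b
5 | 2 | 5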